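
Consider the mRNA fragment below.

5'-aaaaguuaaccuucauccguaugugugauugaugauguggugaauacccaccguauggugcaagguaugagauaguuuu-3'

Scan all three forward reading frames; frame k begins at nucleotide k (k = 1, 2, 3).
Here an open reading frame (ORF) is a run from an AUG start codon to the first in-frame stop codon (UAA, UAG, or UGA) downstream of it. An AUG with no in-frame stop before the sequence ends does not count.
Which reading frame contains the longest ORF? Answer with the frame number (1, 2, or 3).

1

Frame 1: AAA AGU UAA CCU UCA UCC GUA UGU GUG AUU GAU GAU GUG GUG AAU ACC CAC CGU AUG GUG CAA GGU AUG AGA UAG UUU — AUG at 55, stop UAG at 73 → 21 nt; AUG at 67, stop UAG at 73 → 9 nt.
Frame 2: AAA GUU AAC CUU CAU CCG UAU GUG UGA UUG AUG AUG UGG UGA AUA CCC ACC GUA UGG UGC AAG GUA UGA GAU AGU UUU — AUG at 32, stop UGA at 41 → 12 nt; AUG at 35, stop UGA at 41 → 9 nt.
Frame 3: AAG UUA ACC UUC AUC CGU AUG UGU GAU UGA UGA UGU GGU GAA UAC CCA CCG UAU GGU GCA AGG UAU GAG AUA GUU — AUG at 21, stop UGA at 30 → 12 nt.
Longest ORF is 21 nt in frame 1 (positions 55–75).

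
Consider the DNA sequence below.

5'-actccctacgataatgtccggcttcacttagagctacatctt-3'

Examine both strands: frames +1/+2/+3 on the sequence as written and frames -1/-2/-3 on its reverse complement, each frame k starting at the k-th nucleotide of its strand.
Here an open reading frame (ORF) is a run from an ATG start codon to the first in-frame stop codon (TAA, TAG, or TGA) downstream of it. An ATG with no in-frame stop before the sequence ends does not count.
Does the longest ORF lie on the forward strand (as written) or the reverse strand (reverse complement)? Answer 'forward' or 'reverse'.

forward

Reverse complement (5'→3'): AAGATGTAGCTCTAAGTGAAGCCGGACATTATCGTAGGGAGT
Frame +1: ACT CCC TAC GAT AAT GTC CGG CTT CAC TTA GAG CTA CAT CTT — no ATG→stop ORF.
Frame +2: CTC CCT ACG ATA ATG TCC GGC TTC ACT TAG AGC TAC ATC — ATG at 14, stop TAG at 29 → 18 nt.
Frame +3: TCC CTA CGA TAA TGT CCG GCT TCA CTT AGA GCT ACA TCT — no ATG→stop ORF.
Frame -1: AAG ATG TAG CTC TAA GTG AAG CCG GAC ATT ATC GTA GGG AGT — ATG at 4, stop TAG at 7 → 6 nt.
Frame -2: AGA TGT AGC TCT AAG TGA AGC CGG ACA TTA TCG TAG GGA — no ATG→stop ORF.
Frame -3: GAT GTA GCT CTA AGT GAA GCC GGA CAT TAT CGT AGG GAG — no ATG→stop ORF.
Forward-strand max 18 nt; reverse-strand max 6 nt. The forward strand has the longer ORF.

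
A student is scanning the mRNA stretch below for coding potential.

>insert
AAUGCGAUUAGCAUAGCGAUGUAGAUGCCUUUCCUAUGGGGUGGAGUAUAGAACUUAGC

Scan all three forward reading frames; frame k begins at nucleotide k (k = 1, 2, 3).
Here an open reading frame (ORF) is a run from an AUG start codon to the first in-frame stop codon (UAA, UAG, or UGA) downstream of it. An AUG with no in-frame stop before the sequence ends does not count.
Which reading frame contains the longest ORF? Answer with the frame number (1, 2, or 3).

1

Frame 1: AAU GCG AUU AGC AUA GCG AUG UAG AUG CCU UUC CUA UGG GGU GGA GUA UAG AAC UUA — AUG at 19, stop UAG at 22 → 6 nt; AUG at 25, stop UAG at 49 → 27 nt.
Frame 2: AUG CGA UUA GCA UAG CGA UGU AGA UGC CUU UCC UAU GGG GUG GAG UAU AGA ACU UAG — AUG at 2, stop UAG at 14 → 15 nt.
Frame 3: UGC GAU UAG CAU AGC GAU GUA GAU GCC UUU CCU AUG GGG UGG AGU AUA GAA CUU AGC — no AUG→stop ORF.
Longest ORF is 27 nt in frame 1 (positions 25–51).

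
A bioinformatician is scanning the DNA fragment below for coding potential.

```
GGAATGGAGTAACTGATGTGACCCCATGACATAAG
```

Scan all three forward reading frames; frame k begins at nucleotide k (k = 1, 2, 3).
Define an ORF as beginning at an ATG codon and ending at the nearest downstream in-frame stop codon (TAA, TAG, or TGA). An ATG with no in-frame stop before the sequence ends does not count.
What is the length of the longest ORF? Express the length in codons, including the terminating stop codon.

3

Frame 1: GGA ATG GAG TAA CTG ATG TGA CCC CAT GAC ATA — ATG at 4, stop TAA at 10 → 9 nt; ATG at 16, stop TGA at 19 → 6 nt.
Frame 2: GAA TGG AGT AAC TGA TGT GAC CCC ATG ACA TAA — ATG at 26, stop TAA at 32 → 9 nt.
Frame 3: AAT GGA GTA ACT GAT GTG ACC CCA TGA CAT AAG — no ATG→stop ORF.
Longest: frame 1, positions 4–12, 9 nt = 3 codons = 2 aa. → 3 codons.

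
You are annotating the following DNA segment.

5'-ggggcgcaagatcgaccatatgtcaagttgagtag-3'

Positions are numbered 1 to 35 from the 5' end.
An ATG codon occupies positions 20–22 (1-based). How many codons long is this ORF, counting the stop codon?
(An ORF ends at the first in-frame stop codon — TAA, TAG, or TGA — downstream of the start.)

4

Codons from position 20: ATG (20–22), TCA (23–25), AGT (26–28), TGA (29–31).
TGA is the first in-frame stop; that's 4 codons including the stop.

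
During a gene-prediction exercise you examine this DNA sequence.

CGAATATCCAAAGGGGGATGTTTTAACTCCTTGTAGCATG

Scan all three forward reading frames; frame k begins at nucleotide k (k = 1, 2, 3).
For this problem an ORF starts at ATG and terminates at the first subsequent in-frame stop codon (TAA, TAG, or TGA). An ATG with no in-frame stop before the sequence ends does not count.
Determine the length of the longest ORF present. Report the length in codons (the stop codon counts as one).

Frame 1: CGA ATA TCC AAA GGG GGA TGT TTT AAC TCC TTG TAG CAT — no ATG→stop ORF.
Frame 2: GAA TAT CCA AAG GGG GAT GTT TTA ACT CCT TGT AGC ATG — no ATG→stop ORF.
Frame 3: AAT ATC CAA AGG GGG ATG TTT TAA CTC CTT GTA GCA — ATG at 18, stop TAA at 24 → 9 nt.
Longest: frame 3, positions 18–26, 9 nt = 3 codons = 2 aa. → 3 codons.

3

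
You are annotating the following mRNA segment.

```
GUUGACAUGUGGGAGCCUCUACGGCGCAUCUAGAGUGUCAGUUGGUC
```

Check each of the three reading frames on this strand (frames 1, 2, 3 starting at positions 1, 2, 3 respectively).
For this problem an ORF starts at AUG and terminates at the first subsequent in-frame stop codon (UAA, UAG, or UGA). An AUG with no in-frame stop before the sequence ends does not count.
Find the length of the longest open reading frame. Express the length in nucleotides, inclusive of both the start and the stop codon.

27

Frame 1: GUU GAC AUG UGG GAG CCU CUA CGG CGC AUC UAG AGU GUC AGU UGG — AUG at 7, stop UAG at 31 → 27 nt.
Frame 2: UUG ACA UGU GGG AGC CUC UAC GGC GCA UCU AGA GUG UCA GUU GGU — no AUG→stop ORF.
Frame 3: UGA CAU GUG GGA GCC UCU ACG GCG CAU CUA GAG UGU CAG UUG GUC — no AUG→stop ORF.
Longest: frame 1, positions 7–33, 27 nt = 9 codons = 8 aa. → 27 nucleotides.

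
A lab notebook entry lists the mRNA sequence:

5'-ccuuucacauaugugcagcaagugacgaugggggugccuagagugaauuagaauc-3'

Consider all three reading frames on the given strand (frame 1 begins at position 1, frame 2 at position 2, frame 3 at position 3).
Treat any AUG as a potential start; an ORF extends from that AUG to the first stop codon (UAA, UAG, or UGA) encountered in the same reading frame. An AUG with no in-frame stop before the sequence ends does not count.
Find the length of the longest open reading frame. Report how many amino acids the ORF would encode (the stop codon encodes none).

Frame 1: CCU UUC ACA UAU GUG CAG CAA GUG ACG AUG GGG GUG CCU AGA GUG AAU UAG AAU — AUG at 28, stop UAG at 49 → 24 nt.
Frame 2: CUU UCA CAU AUG UGC AGC AAG UGA CGA UGG GGG UGC CUA GAG UGA AUU AGA AUC — AUG at 11, stop UGA at 23 → 15 nt.
Frame 3: UUU CAC AUA UGU GCA GCA AGU GAC GAU GGG GGU GCC UAG AGU GAA UUA GAA — no AUG→stop ORF.
Longest: frame 1, positions 28–51, 24 nt = 8 codons = 7 aa. → 7 amino acids.

7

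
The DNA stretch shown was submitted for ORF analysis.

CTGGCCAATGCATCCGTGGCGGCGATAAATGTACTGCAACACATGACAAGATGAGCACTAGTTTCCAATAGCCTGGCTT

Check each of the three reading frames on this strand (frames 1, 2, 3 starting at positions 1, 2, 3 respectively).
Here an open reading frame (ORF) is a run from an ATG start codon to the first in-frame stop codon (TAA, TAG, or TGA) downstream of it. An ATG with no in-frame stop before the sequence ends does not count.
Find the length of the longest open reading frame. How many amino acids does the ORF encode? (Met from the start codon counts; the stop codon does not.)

6

Frame 1: CTG GCC AAT GCA TCC GTG GCG GCG ATA AAT GTA CTG CAA CAC ATG ACA AGA TGA GCA CTA GTT TCC AAT AGC CTG GCT — ATG at 43, stop TGA at 52 → 12 nt.
Frame 2: TGG CCA ATG CAT CCG TGG CGG CGA TAA ATG TAC TGC AAC ACA TGA CAA GAT GAG CAC TAG TTT CCA ATA GCC TGG CTT — ATG at 8, stop TAA at 26 → 21 nt; ATG at 29, stop TGA at 44 → 18 nt.
Frame 3: GGC CAA TGC ATC CGT GGC GGC GAT AAA TGT ACT GCA ACA CAT GAC AAG ATG AGC ACT AGT TTC CAA TAG CCT GGC — ATG at 51, stop TAG at 69 → 21 nt.
Longest: frame 2, positions 8–28, 21 nt = 7 codons = 6 aa. → 6 amino acids.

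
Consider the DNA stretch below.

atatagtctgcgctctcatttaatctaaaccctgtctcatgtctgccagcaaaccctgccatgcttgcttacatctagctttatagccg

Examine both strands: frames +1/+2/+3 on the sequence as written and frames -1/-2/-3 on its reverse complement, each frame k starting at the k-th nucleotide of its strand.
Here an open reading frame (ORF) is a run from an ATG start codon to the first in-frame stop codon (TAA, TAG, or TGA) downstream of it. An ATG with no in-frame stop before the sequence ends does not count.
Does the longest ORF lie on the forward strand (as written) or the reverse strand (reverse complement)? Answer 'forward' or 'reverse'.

forward

Reverse complement (5'→3'): CGGCTATAAAGCTAGATGTAAGCAAGCATGGCAGGGTTTGCTGGCAGACATGAGACAGGGTTTAGATTAAATGAGAGCGCAGACTATAT
Frame +1: ATA TAG TCT GCG CTC TCA TTT AAT CTA AAC CCT GTC TCA TGT CTG CCA GCA AAC CCT GCC ATG CTT GCT TAC ATC TAG CTT TAT AGC — ATG at 61, stop TAG at 76 → 18 nt.
Frame +2: TAT AGT CTG CGC TCT CAT TTA ATC TAA ACC CTG TCT CAT GTC TGC CAG CAA ACC CTG CCA TGC TTG CTT ACA TCT AGC TTT ATA GCC — no ATG→stop ORF.
Frame +3: ATA GTC TGC GCT CTC ATT TAA TCT AAA CCC TGT CTC ATG TCT GCC AGC AAA CCC TGC CAT GCT TGC TTA CAT CTA GCT TTA TAG CCG — ATG at 39, stop TAG at 84 → 48 nt.
Frame -1: CGG CTA TAA AGC TAG ATG TAA GCA AGC ATG GCA GGG TTT GCT GGC AGA CAT GAG ACA GGG TTT AGA TTA AAT GAG AGC GCA GAC TAT — ATG at 16, stop TAA at 19 → 6 nt.
Frame -2: GGC TAT AAA GCT AGA TGT AAG CAA GCA TGG CAG GGT TTG CTG GCA GAC ATG AGA CAG GGT TTA GAT TAA ATG AGA GCG CAG ACT ATA — ATG at 50, stop TAA at 68 → 21 nt.
Frame -3: GCT ATA AAG CTA GAT GTA AGC AAG CAT GGC AGG GTT TGC TGG CAG ACA TGA GAC AGG GTT TAG ATT AAA TGA GAG CGC AGA CTA TAT — no ATG→stop ORF.
Forward-strand max 48 nt; reverse-strand max 21 nt. The forward strand has the longer ORF.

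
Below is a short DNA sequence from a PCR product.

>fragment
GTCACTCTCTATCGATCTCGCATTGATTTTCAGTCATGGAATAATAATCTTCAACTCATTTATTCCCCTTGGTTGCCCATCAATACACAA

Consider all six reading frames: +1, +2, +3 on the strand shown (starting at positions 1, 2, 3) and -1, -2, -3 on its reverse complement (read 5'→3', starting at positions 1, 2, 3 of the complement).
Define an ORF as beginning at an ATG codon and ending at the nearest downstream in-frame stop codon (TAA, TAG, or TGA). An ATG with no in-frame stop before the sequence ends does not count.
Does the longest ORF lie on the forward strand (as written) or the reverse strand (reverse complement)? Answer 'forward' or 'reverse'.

reverse

Reverse complement (5'→3'): TTGTGTATTGATGGGCAACCAAGGGGAATAAATGAGTTGAAGATTATTATTCCATGACTGAAAATCAATGCGAGATCGATAGAGAGTGAC
Frame +1: GTC ACT CTC TAT CGA TCT CGC ATT GAT TTT CAG TCA TGG AAT AAT AAT CTT CAA CTC ATT TAT TCC CCT TGG TTG CCC ATC AAT ACA CAA — no ATG→stop ORF.
Frame +2: TCA CTC TCT ATC GAT CTC GCA TTG ATT TTC AGT CAT GGA ATA ATA ATC TTC AAC TCA TTT ATT CCC CTT GGT TGC CCA TCA ATA CAC — no ATG→stop ORF.
Frame +3: CAC TCT CTA TCG ATC TCG CAT TGA TTT TCA GTC ATG GAA TAA TAA TCT TCA ACT CAT TTA TTC CCC TTG GTT GCC CAT CAA TAC ACA — ATG at 36, stop TAA at 42 → 9 nt.
Frame -1: TTG TGT ATT GAT GGG CAA CCA AGG GGA ATA AAT GAG TTG AAG ATT ATT ATT CCA TGA CTG AAA ATC AAT GCG AGA TCG ATA GAG AGT GAC — no ATG→stop ORF.
Frame -2: TGT GTA TTG ATG GGC AAC CAA GGG GAA TAA ATG AGT TGA AGA TTA TTA TTC CAT GAC TGA AAA TCA ATG CGA GAT CGA TAG AGA GTG — ATG at 11, stop TAA at 29 → 21 nt; ATG at 32, stop TGA at 38 → 9 nt; ATG at 68, stop TAG at 80 → 15 nt.
Frame -3: GTG TAT TGA TGG GCA ACC AAG GGG AAT AAA TGA GTT GAA GAT TAT TAT TCC ATG ACT GAA AAT CAA TGC GAG ATC GAT AGA GAG TGA — ATG at 54, stop TGA at 87 → 36 nt.
Forward-strand max 9 nt; reverse-strand max 36 nt. The reverse strand has the longer ORF.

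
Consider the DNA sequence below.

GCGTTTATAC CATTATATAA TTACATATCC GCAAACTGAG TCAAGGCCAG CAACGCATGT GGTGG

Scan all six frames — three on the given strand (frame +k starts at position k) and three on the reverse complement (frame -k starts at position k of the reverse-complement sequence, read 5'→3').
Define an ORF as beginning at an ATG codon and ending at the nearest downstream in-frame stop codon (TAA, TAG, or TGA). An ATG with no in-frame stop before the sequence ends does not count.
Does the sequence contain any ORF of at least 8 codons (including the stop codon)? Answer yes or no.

no

Reverse complement (5'→3'): CCACCACATGCGTTGCTGGCCTTGACTCAGTTTGCGGATATGTAATTATATAATGGTATAAACGC
Frame +1: GCG TTT ATA CCA TTA TAT AAT TAC ATA TCC GCA AAC TGA GTC AAG GCC AGC AAC GCA TGT GGT — no ATG→stop ORF.
Frame +2: CGT TTA TAC CAT TAT ATA ATT ACA TAT CCG CAA ACT GAG TCA AGG CCA GCA ACG CAT GTG GTG — no ATG→stop ORF.
Frame +3: GTT TAT ACC ATT ATA TAA TTA CAT ATC CGC AAA CTG AGT CAA GGC CAG CAA CGC ATG TGG TGG — no ATG→stop ORF.
Frame -1: CCA CCA CAT GCG TTG CTG GCC TTG ACT CAG TTT GCG GAT ATG TAA TTA TAT AAT GGT ATA AAC — ATG at 40, stop TAA at 43 → 6 nt.
Frame -2: CAC CAC ATG CGT TGC TGG CCT TGA CTC AGT TTG CGG ATA TGT AAT TAT ATA ATG GTA TAA ACG — ATG at 8, stop TGA at 23 → 18 nt; ATG at 53, stop TAA at 59 → 9 nt.
Frame -3: ACC ACA TGC GTT GCT GGC CTT GAC TCA GTT TGC GGA TAT GTA ATT ATA TAA TGG TAT AAA CGC — no ATG→stop ORF.
Largest ORF found is 6 codons < 8, so no.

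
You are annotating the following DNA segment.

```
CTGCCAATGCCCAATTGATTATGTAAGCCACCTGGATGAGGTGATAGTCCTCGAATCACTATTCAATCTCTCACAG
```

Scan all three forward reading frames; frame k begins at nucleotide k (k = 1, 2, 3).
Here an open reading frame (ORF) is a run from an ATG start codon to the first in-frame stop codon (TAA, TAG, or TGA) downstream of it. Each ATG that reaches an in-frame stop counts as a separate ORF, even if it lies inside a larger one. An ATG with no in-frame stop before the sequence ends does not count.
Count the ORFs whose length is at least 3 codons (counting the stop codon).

2

Frame 1: CTG CCA ATG CCC AAT TGA TTA TGT AAG CCA CCT GGA TGA GGT GAT AGT CCT CGA ATC ACT ATT CAA TCT CTC ACA — ATG at 7, stop TGA at 16 → 12 nt.
Frame 2: TGC CAA TGC CCA ATT GAT TAT GTA AGC CAC CTG GAT GAG GTG ATA GTC CTC GAA TCA CTA TTC AAT CTC TCA CAG — no ATG→stop ORF.
Frame 3: GCC AAT GCC CAA TTG ATT ATG TAA GCC ACC TGG ATG AGG TGA TAG TCC TCG AAT CAC TAT TCA ATC TCT CAC — ATG at 21, stop TAA at 24 → 6 nt; ATG at 36, stop TGA at 42 → 9 nt.
ORFs ≥ 3 codons: frame 1 7–18 (4 codons), frame 3 36–44 (3 codons). Count = 2.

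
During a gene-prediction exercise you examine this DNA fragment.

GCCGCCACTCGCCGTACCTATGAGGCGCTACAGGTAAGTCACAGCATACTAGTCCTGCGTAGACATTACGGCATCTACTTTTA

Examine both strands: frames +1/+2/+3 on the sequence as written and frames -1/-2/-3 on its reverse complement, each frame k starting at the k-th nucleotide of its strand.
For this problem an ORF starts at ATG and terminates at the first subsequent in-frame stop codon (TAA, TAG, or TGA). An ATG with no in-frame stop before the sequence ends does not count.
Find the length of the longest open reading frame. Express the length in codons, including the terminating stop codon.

Reverse complement (5'→3'): TAAAAGTAGATGCCGTAATGTCTACGCAGGACTAGTATGCTGTGACTTACCTGTAGCGCCTCATAGGTACGGCGAGTGGCGGC
Frame +1: GCC GCC ACT CGC CGT ACC TAT GAG GCG CTA CAG GTA AGT CAC AGC ATA CTA GTC CTG CGT AGA CAT TAC GGC ATC TAC TTT — no ATG→stop ORF.
Frame +2: CCG CCA CTC GCC GTA CCT ATG AGG CGC TAC AGG TAA GTC ACA GCA TAC TAG TCC TGC GTA GAC ATT ACG GCA TCT ACT TTT — ATG at 20, stop TAA at 35 → 18 nt.
Frame +3: CGC CAC TCG CCG TAC CTA TGA GGC GCT ACA GGT AAG TCA CAG CAT ACT AGT CCT GCG TAG ACA TTA CGG CAT CTA CTT TTA — no ATG→stop ORF.
Frame -1: TAA AAG TAG ATG CCG TAA TGT CTA CGC AGG ACT AGT ATG CTG TGA CTT ACC TGT AGC GCC TCA TAG GTA CGG CGA GTG GCG — ATG at 10, stop TAA at 16 → 9 nt; ATG at 37, stop TGA at 43 → 9 nt.
Frame -2: AAA AGT AGA TGC CGT AAT GTC TAC GCA GGA CTA GTA TGC TGT GAC TTA CCT GTA GCG CCT CAT AGG TAC GGC GAG TGG CGG — no ATG→stop ORF.
Frame -3: AAA GTA GAT GCC GTA ATG TCT ACG CAG GAC TAG TAT GCT GTG ACT TAC CTG TAG CGC CTC ATA GGT ACG GCG AGT GGC GGC — ATG at 18, stop TAG at 33 → 18 nt.
Longest: frame +2, positions 20–37, 18 nt = 6 codons = 5 aa. → 6 codons.

6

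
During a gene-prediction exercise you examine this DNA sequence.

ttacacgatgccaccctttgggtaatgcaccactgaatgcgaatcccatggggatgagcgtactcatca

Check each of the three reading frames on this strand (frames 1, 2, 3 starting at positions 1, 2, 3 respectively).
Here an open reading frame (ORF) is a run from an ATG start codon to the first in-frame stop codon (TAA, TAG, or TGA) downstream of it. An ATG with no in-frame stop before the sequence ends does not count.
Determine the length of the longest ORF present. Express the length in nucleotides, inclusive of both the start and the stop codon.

Frame 1: TTA CAC GAT GCC ACC CTT TGG GTA ATG CAC CAC TGA ATG CGA ATC CCA TGG GGA TGA GCG TAC TCA TCA — ATG at 25, stop TGA at 34 → 12 nt; ATG at 37, stop TGA at 55 → 21 nt.
Frame 2: TAC ACG ATG CCA CCC TTT GGG TAA TGC ACC ACT GAA TGC GAA TCC CAT GGG GAT GAG CGT ACT CAT — ATG at 8, stop TAA at 23 → 18 nt.
Frame 3: ACA CGA TGC CAC CCT TTG GGT AAT GCA CCA CTG AAT GCG AAT CCC ATG GGG ATG AGC GTA CTC ATC — no ATG→stop ORF.
Longest: frame 1, positions 37–57, 21 nt = 7 codons = 6 aa. → 21 nucleotides.

21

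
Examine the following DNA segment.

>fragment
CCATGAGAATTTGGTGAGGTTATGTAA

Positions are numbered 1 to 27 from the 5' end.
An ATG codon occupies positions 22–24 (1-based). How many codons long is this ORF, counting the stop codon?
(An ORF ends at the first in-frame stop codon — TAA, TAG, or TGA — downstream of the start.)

2

Codons from position 22: ATG (22–24), TAA (25–27).
TAA is the first in-frame stop; that's 2 codons including the stop.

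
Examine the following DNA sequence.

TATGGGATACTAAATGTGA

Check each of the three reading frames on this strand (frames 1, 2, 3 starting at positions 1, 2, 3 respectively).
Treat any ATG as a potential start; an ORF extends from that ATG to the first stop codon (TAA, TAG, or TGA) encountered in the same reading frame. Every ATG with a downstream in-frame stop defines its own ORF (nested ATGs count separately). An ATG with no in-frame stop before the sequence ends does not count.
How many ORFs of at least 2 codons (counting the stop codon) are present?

2

Frame 1: TAT GGG ATA CTA AAT GTG — no ATG→stop ORF.
Frame 2: ATG GGA TAC TAA ATG TGA — ATG at 2, stop TAA at 11 → 12 nt; ATG at 14, stop TGA at 17 → 6 nt.
Frame 3: TGG GAT ACT AAA TGT — no ATG→stop ORF.
ORFs ≥ 2 codons: frame 2 2–13 (4 codons), frame 2 14–19 (2 codons). Count = 2.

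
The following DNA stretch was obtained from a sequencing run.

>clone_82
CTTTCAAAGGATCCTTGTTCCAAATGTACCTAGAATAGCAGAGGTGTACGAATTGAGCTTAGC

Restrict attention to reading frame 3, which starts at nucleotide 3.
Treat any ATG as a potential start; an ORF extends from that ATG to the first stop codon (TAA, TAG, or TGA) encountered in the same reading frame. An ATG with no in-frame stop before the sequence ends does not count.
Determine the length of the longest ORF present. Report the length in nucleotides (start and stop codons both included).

15

Frame 3: TTC AAA GGA TCC TTG TTC CAA ATG TAC CTA GAA TAG CAG AGG TGT ACG AAT TGA GCT TAG — ATG at 24, stop TAG at 36 → 15 nt.
Longest: frame 3, positions 24–38, 15 nt = 5 codons = 4 aa. → 15 nucleotides.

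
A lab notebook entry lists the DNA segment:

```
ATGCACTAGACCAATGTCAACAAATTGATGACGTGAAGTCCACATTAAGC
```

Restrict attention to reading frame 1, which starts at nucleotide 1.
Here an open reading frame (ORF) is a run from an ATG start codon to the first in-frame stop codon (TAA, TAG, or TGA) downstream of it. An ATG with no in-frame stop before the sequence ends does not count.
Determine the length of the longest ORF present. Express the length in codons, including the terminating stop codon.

3

Frame 1: ATG CAC TAG ACC AAT GTC AAC AAA TTG ATG ACG TGA AGT CCA CAT TAA — ATG at 1, stop TAG at 7 → 9 nt; ATG at 28, stop TGA at 34 → 9 nt.
Longest: frame 1, positions 1–9, 9 nt = 3 codons = 2 aa. → 3 codons.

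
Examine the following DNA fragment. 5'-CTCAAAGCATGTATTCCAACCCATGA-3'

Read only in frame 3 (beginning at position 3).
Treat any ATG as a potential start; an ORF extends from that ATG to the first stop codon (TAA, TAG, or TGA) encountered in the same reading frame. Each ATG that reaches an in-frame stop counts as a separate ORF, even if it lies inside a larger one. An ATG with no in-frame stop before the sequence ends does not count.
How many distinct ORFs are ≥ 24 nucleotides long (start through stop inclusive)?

0

Frame 3: CAA AGC ATG TAT TCC AAC CCA TGA — ATG at 9, stop TGA at 24 → 18 nt.
No ORF reaches 24 nucleotides. Count = 0.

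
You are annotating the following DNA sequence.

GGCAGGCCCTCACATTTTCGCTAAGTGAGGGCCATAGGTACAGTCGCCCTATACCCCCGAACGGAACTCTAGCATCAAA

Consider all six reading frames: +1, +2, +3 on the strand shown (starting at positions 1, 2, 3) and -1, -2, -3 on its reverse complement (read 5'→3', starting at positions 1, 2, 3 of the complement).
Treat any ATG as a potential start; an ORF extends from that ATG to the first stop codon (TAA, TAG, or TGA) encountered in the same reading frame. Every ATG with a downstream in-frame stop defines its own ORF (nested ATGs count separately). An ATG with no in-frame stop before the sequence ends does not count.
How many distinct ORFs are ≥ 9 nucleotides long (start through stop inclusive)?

2

Reverse complement (5'→3'): TTTGATGCTAGAGTTCCGTTCGGGGGTATAGGGCGACTGTACCTATGGCCCTCACTTAGCGAAAATGTGAGGGCCTGCC
Frame +1: GGC AGG CCC TCA CAT TTT CGC TAA GTG AGG GCC ATA GGT ACA GTC GCC CTA TAC CCC CGA ACG GAA CTC TAG CAT CAA — no ATG→stop ORF.
Frame +2: GCA GGC CCT CAC ATT TTC GCT AAG TGA GGG CCA TAG GTA CAG TCG CCC TAT ACC CCC GAA CGG AAC TCT AGC ATC AAA — no ATG→stop ORF.
Frame +3: CAG GCC CTC ACA TTT TCG CTA AGT GAG GGC CAT AGG TAC AGT CGC CCT ATA CCC CCG AAC GGA ACT CTA GCA TCA — no ATG→stop ORF.
Frame -1: TTT GAT GCT AGA GTT CCG TTC GGG GGT ATA GGG CGA CTG TAC CTA TGG CCC TCA CTT AGC GAA AAT GTG AGG GCC TGC — no ATG→stop ORF.
Frame -2: TTG ATG CTA GAG TTC CGT TCG GGG GTA TAG GGC GAC TGT ACC TAT GGC CCT CAC TTA GCG AAA ATG TGA GGG CCT GCC — ATG at 5, stop TAG at 29 → 27 nt; ATG at 65, stop TGA at 68 → 6 nt.
Frame -3: TGA TGC TAG AGT TCC GTT CGG GGG TAT AGG GCG ACT GTA CCT ATG GCC CTC ACT TAG CGA AAA TGT GAG GGC CTG — ATG at 45, stop TAG at 57 → 15 nt.
ORFs ≥ 9 nucleotides: frame -2 5–31 (27 nucleotides), frame -3 45–59 (15 nucleotides). Count = 2.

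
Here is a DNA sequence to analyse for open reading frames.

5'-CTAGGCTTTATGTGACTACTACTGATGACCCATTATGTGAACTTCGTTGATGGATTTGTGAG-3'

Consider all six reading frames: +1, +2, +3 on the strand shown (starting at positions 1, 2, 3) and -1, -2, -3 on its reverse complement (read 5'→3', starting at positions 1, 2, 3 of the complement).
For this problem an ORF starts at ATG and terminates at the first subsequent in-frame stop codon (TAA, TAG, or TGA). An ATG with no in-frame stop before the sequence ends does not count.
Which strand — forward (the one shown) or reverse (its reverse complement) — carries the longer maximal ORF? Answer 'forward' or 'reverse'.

reverse

Reverse complement (5'→3'): CTCACAAATCCATCAACGAAGTTCACATAATGGGTCATCAGTAGTAGTCACATAAAGCCTAG
Frame +1: CTA GGC TTT ATG TGA CTA CTA CTG ATG ACC CAT TAT GTG AAC TTC GTT GAT GGA TTT GTG — ATG at 10, stop TGA at 13 → 6 nt.
Frame +2: TAG GCT TTA TGT GAC TAC TAC TGA TGA CCC ATT ATG TGA ACT TCG TTG ATG GAT TTG TGA — ATG at 35, stop TGA at 38 → 6 nt; ATG at 50, stop TGA at 59 → 12 nt.
Frame +3: AGG CTT TAT GTG ACT ACT ACT GAT GAC CCA TTA TGT GAA CTT CGT TGA TGG ATT TGT GAG — no ATG→stop ORF.
Frame -1: CTC ACA AAT CCA TCA ACG AAG TTC ACA TAA TGG GTC ATC AGT AGT AGT CAC ATA AAG CCT — no ATG→stop ORF.
Frame -2: TCA CAA ATC CAT CAA CGA AGT TCA CAT AAT GGG TCA TCA GTA GTA GTC ACA TAA AGC CTA — no ATG→stop ORF.
Frame -3: CAC AAA TCC ATC AAC GAA GTT CAC ATA ATG GGT CAT CAG TAG TAG TCA CAT AAA GCC TAG — ATG at 30, stop TAG at 42 → 15 nt.
Forward-strand max 12 nt; reverse-strand max 15 nt. The reverse strand has the longer ORF.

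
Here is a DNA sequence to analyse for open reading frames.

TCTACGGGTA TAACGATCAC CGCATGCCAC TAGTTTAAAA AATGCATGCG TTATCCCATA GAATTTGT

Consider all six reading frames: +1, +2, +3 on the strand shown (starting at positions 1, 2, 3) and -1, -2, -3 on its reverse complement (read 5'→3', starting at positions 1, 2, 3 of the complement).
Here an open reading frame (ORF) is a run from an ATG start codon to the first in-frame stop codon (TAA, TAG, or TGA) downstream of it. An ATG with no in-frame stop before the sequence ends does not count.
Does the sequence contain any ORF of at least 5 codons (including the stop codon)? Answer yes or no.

yes

Reverse complement (5'→3'): ACAAATTCTATGGGATAACGCATGCATTTTTTAAACTAGTGGCATGCGGTGATCGTTATACCCGTAGA
Frame +1: TCT ACG GGT ATA ACG ATC ACC GCA TGC CAC TAG TTT AAA AAA TGC ATG CGT TAT CCC ATA GAA TTT — no ATG→stop ORF.
Frame +2: CTA CGG GTA TAA CGA TCA CCG CAT GCC ACT AGT TTA AAA AAT GCA TGC GTT ATC CCA TAG AAT TTG — no ATG→stop ORF.
Frame +3: TAC GGG TAT AAC GAT CAC CGC ATG CCA CTA GTT TAA AAA ATG CAT GCG TTA TCC CAT AGA ATT TGT — ATG at 24, stop TAA at 36 → 15 nt.
Frame -1: ACA AAT TCT ATG GGA TAA CGC ATG CAT TTT TTA AAC TAG TGG CAT GCG GTG ATC GTT ATA CCC GTA — ATG at 10, stop TAA at 16 → 9 nt; ATG at 22, stop TAG at 37 → 18 nt.
Frame -2: CAA ATT CTA TGG GAT AAC GCA TGC ATT TTT TAA ACT AGT GGC ATG CGG TGA TCG TTA TAC CCG TAG — ATG at 44, stop TGA at 50 → 9 nt.
Frame -3: AAA TTC TAT GGG ATA ACG CAT GCA TTT TTT AAA CTA GTG GCA TGC GGT GAT CGT TAT ACC CGT AGA — no ATG→stop ORF.
Frame +3 has an ORF of 5 codons (positions 24–38) ≥ 5, so yes.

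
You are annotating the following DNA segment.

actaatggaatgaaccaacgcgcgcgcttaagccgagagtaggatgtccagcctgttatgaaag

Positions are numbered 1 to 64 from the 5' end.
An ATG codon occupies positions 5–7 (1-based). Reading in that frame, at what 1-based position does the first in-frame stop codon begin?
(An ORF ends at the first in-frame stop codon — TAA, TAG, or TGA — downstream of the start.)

Codons from position 5: ATG (5–7), GAA (8–10), TGA (11–13).
TGA is a stop codon; it begins at position 11.

11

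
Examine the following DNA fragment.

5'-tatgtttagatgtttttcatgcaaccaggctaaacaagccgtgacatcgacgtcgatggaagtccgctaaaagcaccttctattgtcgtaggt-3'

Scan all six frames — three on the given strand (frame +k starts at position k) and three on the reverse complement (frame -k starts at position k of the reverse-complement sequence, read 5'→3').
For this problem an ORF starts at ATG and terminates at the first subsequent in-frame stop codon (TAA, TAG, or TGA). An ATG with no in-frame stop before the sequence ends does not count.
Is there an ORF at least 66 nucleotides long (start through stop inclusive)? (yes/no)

yes

Reverse complement (5'→3'): ACCTACGACAATAGAAGGTGCTTTTAGCGGACTTCCATCGACGTCGATGTCACGGCTTGTTTAGCCTGGTTGCATGAAAAACATCTAAACATA
Frame +1: TAT GTT TAG ATG TTT TTC ATG CAA CCA GGC TAA ACA AGC CGT GAC ATC GAC GTC GAT GGA AGT CCG CTA AAA GCA CCT TCT ATT GTC GTA GGT — ATG at 10, stop TAA at 31 → 24 nt; ATG at 19, stop TAA at 31 → 15 nt.
Frame +2: ATG TTT AGA TGT TTT TCA TGC AAC CAG GCT AAA CAA GCC GTG ACA TCG ACG TCG ATG GAA GTC CGC TAA AAG CAC CTT CTA TTG TCG TAG — ATG at 2, stop TAA at 68 → 69 nt; ATG at 56, stop TAA at 68 → 15 nt.
Frame +3: TGT TTA GAT GTT TTT CAT GCA ACC AGG CTA AAC AAG CCG TGA CAT CGA CGT CGA TGG AAG TCC GCT AAA AGC ACC TTC TAT TGT CGT AGG — no ATG→stop ORF.
Frame -1: ACC TAC GAC AAT AGA AGG TGC TTT TAG CGG ACT TCC ATC GAC GTC GAT GTC ACG GCT TGT TTA GCC TGG TTG CAT GAA AAA CAT CTA AAC ATA — no ATG→stop ORF.
Frame -2: CCT ACG ACA ATA GAA GGT GCT TTT AGC GGA CTT CCA TCG ACG TCG ATG TCA CGG CTT GTT TAG CCT GGT TGC ATG AAA AAC ATC TAA ACA — ATG at 47, stop TAG at 62 → 18 nt; ATG at 74, stop TAA at 86 → 15 nt.
Frame -3: CTA CGA CAA TAG AAG GTG CTT TTA GCG GAC TTC CAT CGA CGT CGA TGT CAC GGC TTG TTT AGC CTG GTT GCA TGA AAA ACA TCT AAA CAT — no ATG→stop ORF.
Frame +2 has an ORF of 69 nucleotides (positions 2–70) ≥ 66, so yes.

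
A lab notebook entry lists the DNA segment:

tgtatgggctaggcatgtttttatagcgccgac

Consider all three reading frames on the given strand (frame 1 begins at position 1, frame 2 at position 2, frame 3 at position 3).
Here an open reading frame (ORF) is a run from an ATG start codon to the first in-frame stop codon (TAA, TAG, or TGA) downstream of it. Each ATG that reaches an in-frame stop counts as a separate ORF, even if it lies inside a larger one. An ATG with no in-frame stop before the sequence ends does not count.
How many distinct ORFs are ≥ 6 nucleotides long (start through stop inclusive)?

Frame 1: TGT ATG GGC TAG GCA TGT TTT TAT AGC GCC GAC — ATG at 4, stop TAG at 10 → 9 nt.
Frame 2: GTA TGG GCT AGG CAT GTT TTT ATA GCG CCG — no ATG→stop ORF.
Frame 3: TAT GGG CTA GGC ATG TTT TTA TAG CGC CGA — ATG at 15, stop TAG at 24 → 12 nt.
ORFs ≥ 6 nucleotides: frame 1 4–12 (9 nucleotides), frame 3 15–26 (12 nucleotides). Count = 2.

2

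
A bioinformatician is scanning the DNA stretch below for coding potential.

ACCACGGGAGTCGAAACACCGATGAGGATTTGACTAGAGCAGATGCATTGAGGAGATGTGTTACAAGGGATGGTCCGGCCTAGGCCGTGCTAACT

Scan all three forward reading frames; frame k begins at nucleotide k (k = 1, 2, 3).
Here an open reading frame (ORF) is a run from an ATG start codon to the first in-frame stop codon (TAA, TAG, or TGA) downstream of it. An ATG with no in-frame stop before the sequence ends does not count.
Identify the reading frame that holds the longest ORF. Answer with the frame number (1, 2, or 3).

1

Frame 1: ACC ACG GGA GTC GAA ACA CCG ATG AGG ATT TGA CTA GAG CAG ATG CAT TGA GGA GAT GTG TTA CAA GGG ATG GTC CGG CCT AGG CCG TGC TAA — ATG at 22, stop TGA at 31 → 12 nt; ATG at 43, stop TGA at 49 → 9 nt; ATG at 70, stop TAA at 91 → 24 nt.
Frame 2: CCA CGG GAG TCG AAA CAC CGA TGA GGA TTT GAC TAG AGC AGA TGC ATT GAG GAG ATG TGT TAC AAG GGA TGG TCC GGC CTA GGC CGT GCT AAC — no ATG→stop ORF.
Frame 3: CAC GGG AGT CGA AAC ACC GAT GAG GAT TTG ACT AGA GCA GAT GCA TTG AGG AGA TGT GTT ACA AGG GAT GGT CCG GCC TAG GCC GTG CTA ACT — no ATG→stop ORF.
Longest ORF is 24 nt in frame 1 (positions 70–93).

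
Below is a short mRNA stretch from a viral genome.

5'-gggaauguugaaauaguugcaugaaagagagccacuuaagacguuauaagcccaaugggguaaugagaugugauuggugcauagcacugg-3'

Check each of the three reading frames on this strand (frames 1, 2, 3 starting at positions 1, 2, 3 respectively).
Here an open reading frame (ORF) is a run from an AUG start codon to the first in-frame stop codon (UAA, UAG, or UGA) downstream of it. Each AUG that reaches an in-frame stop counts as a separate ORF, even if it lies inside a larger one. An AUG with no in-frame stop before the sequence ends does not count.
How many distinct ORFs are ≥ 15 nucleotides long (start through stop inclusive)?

0

Frame 1: GGG AAU GUU GAA AUA GUU GCA UGA AAG AGA GCC ACU UAA GAC GUU AUA AGC CCA AUG GGG UAA UGA GAU GUG AUU GGU GCA UAG CAC UGG — AUG at 55, stop UAA at 61 → 9 nt.
Frame 2: GGA AUG UUG AAA UAG UUG CAU GAA AGA GAG CCA CUU AAG ACG UUA UAA GCC CAA UGG GGU AAU GAG AUG UGA UUG GUG CAU AGC ACU — AUG at 5, stop UAG at 14 → 12 nt; AUG at 68, stop UGA at 71 → 6 nt.
Frame 3: GAA UGU UGA AAU AGU UGC AUG AAA GAG AGC CAC UUA AGA CGU UAU AAG CCC AAU GGG GUA AUG AGA UGU GAU UGG UGC AUA GCA CUG — no AUG→stop ORF.
No ORF reaches 15 nucleotides. Count = 0.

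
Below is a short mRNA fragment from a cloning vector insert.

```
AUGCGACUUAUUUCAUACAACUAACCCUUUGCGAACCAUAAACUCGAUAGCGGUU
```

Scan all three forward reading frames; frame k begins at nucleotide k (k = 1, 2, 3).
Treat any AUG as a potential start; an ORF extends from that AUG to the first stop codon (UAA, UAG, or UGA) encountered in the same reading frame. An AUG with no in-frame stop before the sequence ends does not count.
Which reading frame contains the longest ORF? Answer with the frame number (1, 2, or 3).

Frame 1: AUG CGA CUU AUU UCA UAC AAC UAA CCC UUU GCG AAC CAU AAA CUC GAU AGC GGU — AUG at 1, stop UAA at 22 → 24 nt.
Frame 2: UGC GAC UUA UUU CAU ACA ACU AAC CCU UUG CGA ACC AUA AAC UCG AUA GCG GUU — no AUG→stop ORF.
Frame 3: GCG ACU UAU UUC AUA CAA CUA ACC CUU UGC GAA CCA UAA ACU CGA UAG CGG — no AUG→stop ORF.
Longest ORF is 24 nt in frame 1 (positions 1–24).

1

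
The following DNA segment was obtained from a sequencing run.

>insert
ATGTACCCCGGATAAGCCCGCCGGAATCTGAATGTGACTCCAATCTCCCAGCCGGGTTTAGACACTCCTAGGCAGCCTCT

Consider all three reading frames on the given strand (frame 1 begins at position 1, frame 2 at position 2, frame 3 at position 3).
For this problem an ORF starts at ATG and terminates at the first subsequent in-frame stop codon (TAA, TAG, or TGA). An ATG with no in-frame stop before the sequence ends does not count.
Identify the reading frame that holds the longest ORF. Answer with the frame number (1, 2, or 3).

Frame 1: ATG TAC CCC GGA TAA GCC CGC CGG AAT CTG AAT GTG ACT CCA ATC TCC CAG CCG GGT TTA GAC ACT CCT AGG CAG CCT — ATG at 1, stop TAA at 13 → 15 nt.
Frame 2: TGT ACC CCG GAT AAG CCC GCC GGA ATC TGA ATG TGA CTC CAA TCT CCC AGC CGG GTT TAG ACA CTC CTA GGC AGC CTC — ATG at 32, stop TGA at 35 → 6 nt.
Frame 3: GTA CCC CGG ATA AGC CCG CCG GAA TCT GAA TGT GAC TCC AAT CTC CCA GCC GGG TTT AGA CAC TCC TAG GCA GCC TCT — no ATG→stop ORF.
Longest ORF is 15 nt in frame 1 (positions 1–15).

1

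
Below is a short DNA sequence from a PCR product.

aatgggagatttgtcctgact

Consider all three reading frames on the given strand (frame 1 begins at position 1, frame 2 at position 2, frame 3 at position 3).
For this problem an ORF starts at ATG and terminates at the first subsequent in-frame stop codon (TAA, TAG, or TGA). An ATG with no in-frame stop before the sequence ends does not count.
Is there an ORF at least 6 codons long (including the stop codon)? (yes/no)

Frame 1: AAT GGG AGA TTT GTC CTG ACT — no ATG→stop ORF.
Frame 2: ATG GGA GAT TTG TCC TGA — ATG at 2, stop TGA at 17 → 18 nt.
Frame 3: TGG GAG ATT TGT CCT GAC — no ATG→stop ORF.
Frame 2 has an ORF of 6 codons (positions 2–19) ≥ 6, so yes.

yes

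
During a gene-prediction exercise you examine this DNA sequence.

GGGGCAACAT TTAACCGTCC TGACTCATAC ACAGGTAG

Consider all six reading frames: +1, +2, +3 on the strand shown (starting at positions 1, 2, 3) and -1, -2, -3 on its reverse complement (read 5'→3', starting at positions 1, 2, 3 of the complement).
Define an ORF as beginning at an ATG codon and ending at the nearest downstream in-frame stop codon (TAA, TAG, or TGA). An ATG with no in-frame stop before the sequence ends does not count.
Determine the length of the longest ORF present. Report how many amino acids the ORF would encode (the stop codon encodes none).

Reverse complement (5'→3'): CTACCTGTGTATGAGTCAGGACGGTTAAATGTTGCCCC
Frame +1: GGG GCA ACA TTT AAC CGT CCT GAC TCA TAC ACA GGT — no ATG→stop ORF.
Frame +2: GGG CAA CAT TTA ACC GTC CTG ACT CAT ACA CAG GTA — no ATG→stop ORF.
Frame +3: GGC AAC ATT TAA CCG TCC TGA CTC ATA CAC AGG TAG — no ATG→stop ORF.
Frame -1: CTA CCT GTG TAT GAG TCA GGA CGG TTA AAT GTT GCC — no ATG→stop ORF.
Frame -2: TAC CTG TGT ATG AGT CAG GAC GGT TAA ATG TTG CCC — ATG at 11, stop TAA at 26 → 18 nt.
Frame -3: ACC TGT GTA TGA GTC AGG ACG GTT AAA TGT TGC CCC — no ATG→stop ORF.
Longest: frame -2, positions 11–28, 18 nt = 6 codons = 5 aa. → 5 amino acids.

5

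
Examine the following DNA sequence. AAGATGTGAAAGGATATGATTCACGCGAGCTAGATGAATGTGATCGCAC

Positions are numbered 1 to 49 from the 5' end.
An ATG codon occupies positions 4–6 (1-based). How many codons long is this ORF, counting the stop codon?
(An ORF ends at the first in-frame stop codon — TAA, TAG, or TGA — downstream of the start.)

Codons from position 4: ATG (4–6), TGA (7–9).
TGA is the first in-frame stop; that's 2 codons including the stop.

2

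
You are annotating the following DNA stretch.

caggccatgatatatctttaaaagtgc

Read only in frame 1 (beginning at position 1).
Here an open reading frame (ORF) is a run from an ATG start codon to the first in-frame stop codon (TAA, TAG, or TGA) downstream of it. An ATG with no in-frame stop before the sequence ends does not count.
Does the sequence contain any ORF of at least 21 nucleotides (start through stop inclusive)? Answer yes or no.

no

Frame 1: CAG GCC ATG ATA TAT CTT TAA AAG TGC — ATG at 7, stop TAA at 19 → 15 nt.
Largest ORF found is 15 nucleotides < 21, so no.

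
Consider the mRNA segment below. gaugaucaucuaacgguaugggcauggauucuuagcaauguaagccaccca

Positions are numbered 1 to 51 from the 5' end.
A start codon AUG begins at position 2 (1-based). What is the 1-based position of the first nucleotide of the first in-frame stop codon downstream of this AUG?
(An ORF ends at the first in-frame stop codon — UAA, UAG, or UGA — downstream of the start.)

Codons from position 2: AUG (2–4), AUC (5–7), AUC (8–10), UAA (11–13).
UAA is a stop codon; it begins at position 11.

11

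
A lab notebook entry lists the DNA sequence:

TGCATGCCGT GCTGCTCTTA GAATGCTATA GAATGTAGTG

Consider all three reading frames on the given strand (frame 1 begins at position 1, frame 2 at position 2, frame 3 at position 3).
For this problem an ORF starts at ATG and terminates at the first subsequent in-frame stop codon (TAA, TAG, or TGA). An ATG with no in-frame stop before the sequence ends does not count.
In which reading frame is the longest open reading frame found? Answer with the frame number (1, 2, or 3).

1

Frame 1: TGC ATG CCG TGC TGC TCT TAG AAT GCT ATA GAA TGT AGT — ATG at 4, stop TAG at 19 → 18 nt.
Frame 2: GCA TGC CGT GCT GCT CTT AGA ATG CTA TAG AAT GTA GTG — ATG at 23, stop TAG at 29 → 9 nt.
Frame 3: CAT GCC GTG CTG CTC TTA GAA TGC TAT AGA ATG TAG — ATG at 33, stop TAG at 36 → 6 nt.
Longest ORF is 18 nt in frame 1 (positions 4–21).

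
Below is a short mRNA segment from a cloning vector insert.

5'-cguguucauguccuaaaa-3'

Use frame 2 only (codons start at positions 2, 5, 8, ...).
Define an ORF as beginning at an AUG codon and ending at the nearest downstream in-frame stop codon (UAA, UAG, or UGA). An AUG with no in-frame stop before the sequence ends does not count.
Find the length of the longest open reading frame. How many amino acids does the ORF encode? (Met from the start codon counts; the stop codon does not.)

2

Frame 2: GUG UUC AUG UCC UAA — AUG at 8, stop UAA at 14 → 9 nt.
Longest: frame 2, positions 8–16, 9 nt = 3 codons = 2 aa. → 2 amino acids.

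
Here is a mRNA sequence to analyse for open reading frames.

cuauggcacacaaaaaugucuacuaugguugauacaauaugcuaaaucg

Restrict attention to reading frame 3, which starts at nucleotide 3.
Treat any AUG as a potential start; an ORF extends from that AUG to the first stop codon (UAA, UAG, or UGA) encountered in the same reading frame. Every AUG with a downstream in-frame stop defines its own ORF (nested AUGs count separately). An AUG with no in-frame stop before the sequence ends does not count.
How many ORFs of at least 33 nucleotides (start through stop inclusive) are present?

0

Frame 3: AUG GCA CAC AAA AAU GUC UAC UAU GGU UGA UAC AAU AUG CUA AAU — AUG at 3, stop UGA at 30 → 30 nt.
No ORF reaches 33 nucleotides. Count = 0.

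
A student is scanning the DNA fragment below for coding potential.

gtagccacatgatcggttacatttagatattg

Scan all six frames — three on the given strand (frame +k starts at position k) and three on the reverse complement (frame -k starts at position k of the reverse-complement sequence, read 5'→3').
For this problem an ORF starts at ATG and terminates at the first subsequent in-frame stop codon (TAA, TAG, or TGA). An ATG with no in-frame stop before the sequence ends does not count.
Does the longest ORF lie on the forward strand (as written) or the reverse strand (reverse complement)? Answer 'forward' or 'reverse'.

Reverse complement (5'→3'): CAATATCTAAATGTAACCGATCATGTGGCTAC
Frame +1: GTA GCC ACA TGA TCG GTT ACA TTT AGA TAT — no ATG→stop ORF.
Frame +2: TAG CCA CAT GAT CGG TTA CAT TTA GAT ATT — no ATG→stop ORF.
Frame +3: AGC CAC ATG ATC GGT TAC ATT TAG ATA TTG — ATG at 9, stop TAG at 24 → 18 nt.
Frame -1: CAA TAT CTA AAT GTA ACC GAT CAT GTG GCT — no ATG→stop ORF.
Frame -2: AAT ATC TAA ATG TAA CCG ATC ATG TGG CTA — ATG at 11, stop TAA at 14 → 6 nt.
Frame -3: ATA TCT AAA TGT AAC CGA TCA TGT GGC TAC — no ATG→stop ORF.
Forward-strand max 18 nt; reverse-strand max 6 nt. The forward strand has the longer ORF.

forward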